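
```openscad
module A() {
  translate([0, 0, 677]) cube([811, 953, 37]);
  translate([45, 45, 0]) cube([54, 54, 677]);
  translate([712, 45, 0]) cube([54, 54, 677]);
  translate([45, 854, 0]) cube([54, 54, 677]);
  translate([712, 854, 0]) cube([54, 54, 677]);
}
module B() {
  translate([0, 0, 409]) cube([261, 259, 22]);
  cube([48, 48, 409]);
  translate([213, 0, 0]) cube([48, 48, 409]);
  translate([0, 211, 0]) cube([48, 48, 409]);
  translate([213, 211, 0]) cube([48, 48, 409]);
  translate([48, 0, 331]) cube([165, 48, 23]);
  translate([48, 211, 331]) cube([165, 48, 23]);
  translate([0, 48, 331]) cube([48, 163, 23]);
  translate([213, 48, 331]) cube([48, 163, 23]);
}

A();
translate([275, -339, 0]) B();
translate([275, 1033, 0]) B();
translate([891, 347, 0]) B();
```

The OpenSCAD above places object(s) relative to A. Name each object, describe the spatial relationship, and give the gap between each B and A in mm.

Each stool's nearest face is 80 mm from the table's bounding box.

A is a table. B is a stool. Three stools sit around the table at the −y, +y, +x sides. The gap between each stool and the table is 80 mm.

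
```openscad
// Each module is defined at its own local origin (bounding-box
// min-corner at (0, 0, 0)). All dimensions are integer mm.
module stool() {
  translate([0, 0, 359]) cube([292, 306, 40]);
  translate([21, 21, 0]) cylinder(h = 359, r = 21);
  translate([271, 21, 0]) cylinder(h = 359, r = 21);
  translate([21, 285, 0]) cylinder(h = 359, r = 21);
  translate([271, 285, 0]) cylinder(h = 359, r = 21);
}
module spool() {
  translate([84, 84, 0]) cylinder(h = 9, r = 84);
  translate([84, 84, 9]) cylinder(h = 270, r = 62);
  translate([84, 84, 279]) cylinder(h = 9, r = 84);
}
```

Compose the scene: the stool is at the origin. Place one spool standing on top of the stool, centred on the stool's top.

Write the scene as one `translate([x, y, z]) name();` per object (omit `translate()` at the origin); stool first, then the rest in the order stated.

stool();
translate([62, 69, 399]) spool();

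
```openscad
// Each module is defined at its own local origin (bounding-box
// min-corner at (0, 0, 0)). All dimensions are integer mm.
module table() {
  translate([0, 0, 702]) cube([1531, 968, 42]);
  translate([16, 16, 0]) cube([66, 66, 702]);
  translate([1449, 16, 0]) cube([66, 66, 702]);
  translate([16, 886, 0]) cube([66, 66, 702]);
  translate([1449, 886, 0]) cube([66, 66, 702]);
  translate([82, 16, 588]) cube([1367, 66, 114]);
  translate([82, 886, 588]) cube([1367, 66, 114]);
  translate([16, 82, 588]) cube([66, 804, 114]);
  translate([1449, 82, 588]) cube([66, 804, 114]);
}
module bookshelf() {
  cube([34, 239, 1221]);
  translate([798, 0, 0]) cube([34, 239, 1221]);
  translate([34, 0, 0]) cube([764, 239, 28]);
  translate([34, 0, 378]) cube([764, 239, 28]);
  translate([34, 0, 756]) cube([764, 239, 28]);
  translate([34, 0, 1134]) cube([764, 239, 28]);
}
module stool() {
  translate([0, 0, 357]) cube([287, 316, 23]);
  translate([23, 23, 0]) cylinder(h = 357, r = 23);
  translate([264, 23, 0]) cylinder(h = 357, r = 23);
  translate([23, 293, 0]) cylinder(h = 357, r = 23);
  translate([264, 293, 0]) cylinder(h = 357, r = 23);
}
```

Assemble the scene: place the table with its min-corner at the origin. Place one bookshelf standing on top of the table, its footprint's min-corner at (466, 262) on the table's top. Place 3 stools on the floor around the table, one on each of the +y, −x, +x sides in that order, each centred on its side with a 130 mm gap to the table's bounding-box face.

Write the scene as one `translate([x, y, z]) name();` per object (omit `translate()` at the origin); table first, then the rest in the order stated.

table();
translate([466, 262, 744]) bookshelf();
translate([622, 1098, 0]) stool();
translate([-417, 326, 0]) stool();
translate([1661, 326, 0]) stool();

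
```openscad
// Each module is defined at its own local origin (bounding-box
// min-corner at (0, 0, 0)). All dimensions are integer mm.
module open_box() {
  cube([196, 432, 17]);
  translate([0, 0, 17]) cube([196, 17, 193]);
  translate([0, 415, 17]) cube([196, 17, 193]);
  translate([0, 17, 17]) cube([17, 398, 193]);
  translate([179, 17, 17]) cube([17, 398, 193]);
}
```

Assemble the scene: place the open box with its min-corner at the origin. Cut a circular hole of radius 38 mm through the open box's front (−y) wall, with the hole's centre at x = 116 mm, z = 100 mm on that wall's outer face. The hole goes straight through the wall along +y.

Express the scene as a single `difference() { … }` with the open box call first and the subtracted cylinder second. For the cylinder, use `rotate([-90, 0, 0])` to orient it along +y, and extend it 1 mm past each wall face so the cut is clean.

difference() {
  open_box();
  translate([116, -1, 100]) rotate([-90, 0, 0]) cylinder(h = 19, r = 38);
}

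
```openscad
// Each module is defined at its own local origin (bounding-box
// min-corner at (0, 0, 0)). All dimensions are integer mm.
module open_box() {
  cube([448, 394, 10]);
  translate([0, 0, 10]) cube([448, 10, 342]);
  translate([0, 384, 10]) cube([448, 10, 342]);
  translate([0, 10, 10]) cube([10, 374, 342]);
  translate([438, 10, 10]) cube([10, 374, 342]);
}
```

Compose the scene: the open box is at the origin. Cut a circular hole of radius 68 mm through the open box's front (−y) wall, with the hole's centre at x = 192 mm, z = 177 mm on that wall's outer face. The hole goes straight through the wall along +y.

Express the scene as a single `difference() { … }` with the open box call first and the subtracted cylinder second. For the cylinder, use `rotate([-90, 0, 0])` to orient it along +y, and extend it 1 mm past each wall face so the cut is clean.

difference() {
  open_box();
  translate([192, -1, 177]) rotate([-90, 0, 0]) cylinder(h = 12, r = 68);
}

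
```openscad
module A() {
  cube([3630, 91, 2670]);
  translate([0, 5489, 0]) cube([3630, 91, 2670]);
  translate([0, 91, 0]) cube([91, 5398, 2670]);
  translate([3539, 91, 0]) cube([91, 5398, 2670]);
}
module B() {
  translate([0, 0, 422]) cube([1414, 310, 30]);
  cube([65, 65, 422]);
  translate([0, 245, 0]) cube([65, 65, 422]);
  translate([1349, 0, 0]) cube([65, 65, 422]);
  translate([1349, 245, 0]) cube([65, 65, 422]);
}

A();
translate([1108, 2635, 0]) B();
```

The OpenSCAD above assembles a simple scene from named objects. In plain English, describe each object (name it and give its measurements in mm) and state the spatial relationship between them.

A is a box-shaped house frame (walls only): outside footprint 3630×5580 mm, wall height 2670 mm, wall thickness 91 mm. The two y-facing walls run the full x-width; the two x-facing walls fit between the inner faces of the y-facing walls.

B is a bench: a 1414×310 mm seat slab, 30 mm thick, top at z = 452 mm, on four 65×65 mm square legs flush with the seat corners and standing on z = 0.

The bench sits inside the house frame, centred.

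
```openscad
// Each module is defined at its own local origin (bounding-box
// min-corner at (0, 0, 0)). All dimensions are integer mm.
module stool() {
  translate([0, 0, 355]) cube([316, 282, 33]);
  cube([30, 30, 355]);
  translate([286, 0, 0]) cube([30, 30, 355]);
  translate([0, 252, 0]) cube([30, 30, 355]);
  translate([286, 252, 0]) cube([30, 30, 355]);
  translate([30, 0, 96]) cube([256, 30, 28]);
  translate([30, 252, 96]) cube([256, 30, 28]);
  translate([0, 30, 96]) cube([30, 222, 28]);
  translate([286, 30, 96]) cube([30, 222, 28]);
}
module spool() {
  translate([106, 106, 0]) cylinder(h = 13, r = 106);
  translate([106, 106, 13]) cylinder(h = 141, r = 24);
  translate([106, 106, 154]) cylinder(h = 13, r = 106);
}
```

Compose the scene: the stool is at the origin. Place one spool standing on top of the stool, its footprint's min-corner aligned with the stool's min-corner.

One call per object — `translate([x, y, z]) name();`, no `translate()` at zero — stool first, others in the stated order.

stool();
translate([0, 0, 388]) spool();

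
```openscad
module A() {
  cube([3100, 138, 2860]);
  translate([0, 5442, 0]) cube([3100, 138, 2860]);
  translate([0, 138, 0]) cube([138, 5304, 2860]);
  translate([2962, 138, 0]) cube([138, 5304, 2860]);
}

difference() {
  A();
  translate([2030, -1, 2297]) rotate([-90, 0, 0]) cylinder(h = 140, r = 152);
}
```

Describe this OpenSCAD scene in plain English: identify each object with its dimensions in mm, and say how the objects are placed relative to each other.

A is the wall frame of a small rectangular building: four walls, each 2860 mm tall and 138 mm thick, enclosing a footprint 3100 mm (x) by 5580 mm (y) outside-to-outside, with no floor or roof. The front and back walls (the −y and +y sides) span the full width; the two side walls fit between them.

The house frame has a circular hole of radius 152 mm through its front wall, centred at (x = 2030, z = 2297).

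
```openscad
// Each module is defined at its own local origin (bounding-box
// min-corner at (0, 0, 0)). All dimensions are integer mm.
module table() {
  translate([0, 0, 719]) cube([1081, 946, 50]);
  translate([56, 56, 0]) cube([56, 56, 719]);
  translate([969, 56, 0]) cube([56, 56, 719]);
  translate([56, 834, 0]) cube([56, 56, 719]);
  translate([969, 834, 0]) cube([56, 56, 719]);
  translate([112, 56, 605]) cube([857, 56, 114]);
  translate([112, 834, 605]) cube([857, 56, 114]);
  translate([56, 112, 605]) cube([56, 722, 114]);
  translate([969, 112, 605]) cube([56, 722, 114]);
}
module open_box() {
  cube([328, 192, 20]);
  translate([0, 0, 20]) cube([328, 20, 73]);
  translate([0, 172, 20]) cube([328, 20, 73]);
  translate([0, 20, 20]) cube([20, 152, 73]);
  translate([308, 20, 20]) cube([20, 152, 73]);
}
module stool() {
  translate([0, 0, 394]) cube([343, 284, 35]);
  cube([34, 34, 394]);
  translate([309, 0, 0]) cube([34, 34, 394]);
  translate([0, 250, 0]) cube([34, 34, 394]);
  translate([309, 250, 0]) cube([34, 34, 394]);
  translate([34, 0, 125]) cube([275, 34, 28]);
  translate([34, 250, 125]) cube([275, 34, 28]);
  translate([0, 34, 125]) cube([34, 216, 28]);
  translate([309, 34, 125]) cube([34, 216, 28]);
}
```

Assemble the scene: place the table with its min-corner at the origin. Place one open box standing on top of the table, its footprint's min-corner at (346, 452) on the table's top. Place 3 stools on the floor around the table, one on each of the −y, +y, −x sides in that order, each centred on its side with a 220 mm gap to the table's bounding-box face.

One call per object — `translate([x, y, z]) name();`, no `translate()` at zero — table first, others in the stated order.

table();
translate([346, 452, 769]) open_box();
translate([369, -504, 0]) stool();
translate([369, 1166, 0]) stool();
translate([-563, 331, 0]) stool();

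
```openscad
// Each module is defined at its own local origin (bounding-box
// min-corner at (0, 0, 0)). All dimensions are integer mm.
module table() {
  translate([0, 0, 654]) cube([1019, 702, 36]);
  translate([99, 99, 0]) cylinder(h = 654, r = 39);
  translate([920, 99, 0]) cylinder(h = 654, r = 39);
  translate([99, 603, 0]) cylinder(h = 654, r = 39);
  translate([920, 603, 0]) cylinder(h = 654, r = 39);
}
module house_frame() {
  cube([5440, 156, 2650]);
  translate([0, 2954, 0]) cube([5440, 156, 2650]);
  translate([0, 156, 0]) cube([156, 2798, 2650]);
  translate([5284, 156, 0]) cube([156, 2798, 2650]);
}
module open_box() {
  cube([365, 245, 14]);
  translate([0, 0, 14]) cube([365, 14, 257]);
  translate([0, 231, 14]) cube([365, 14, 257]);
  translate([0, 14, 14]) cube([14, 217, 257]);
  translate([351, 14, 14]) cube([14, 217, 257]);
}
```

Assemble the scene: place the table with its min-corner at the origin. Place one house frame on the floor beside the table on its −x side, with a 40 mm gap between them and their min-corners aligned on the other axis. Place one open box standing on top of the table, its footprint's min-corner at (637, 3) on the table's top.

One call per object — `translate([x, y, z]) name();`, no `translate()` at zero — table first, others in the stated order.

table();
translate([-5480, 0, 0]) house_frame();
translate([637, 3, 690]) open_box();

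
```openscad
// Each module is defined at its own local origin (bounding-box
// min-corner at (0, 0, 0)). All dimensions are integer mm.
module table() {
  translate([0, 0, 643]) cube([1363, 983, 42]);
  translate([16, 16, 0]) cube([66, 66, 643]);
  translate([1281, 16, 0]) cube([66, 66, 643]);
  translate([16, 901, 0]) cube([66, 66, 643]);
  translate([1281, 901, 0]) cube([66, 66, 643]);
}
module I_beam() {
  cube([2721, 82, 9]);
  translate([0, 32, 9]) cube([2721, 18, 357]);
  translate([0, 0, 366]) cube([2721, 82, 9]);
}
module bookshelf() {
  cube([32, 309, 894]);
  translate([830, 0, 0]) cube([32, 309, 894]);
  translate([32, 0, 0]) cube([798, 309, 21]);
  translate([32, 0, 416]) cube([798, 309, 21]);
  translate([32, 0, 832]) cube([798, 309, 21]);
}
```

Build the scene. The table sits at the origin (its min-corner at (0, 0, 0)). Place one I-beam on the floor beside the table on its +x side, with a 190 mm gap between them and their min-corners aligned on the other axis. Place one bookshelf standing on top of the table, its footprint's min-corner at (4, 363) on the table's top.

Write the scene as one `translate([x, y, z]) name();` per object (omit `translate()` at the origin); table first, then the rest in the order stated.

table();
translate([1553, 0, 0]) I_beam();
translate([4, 363, 685]) bookshelf();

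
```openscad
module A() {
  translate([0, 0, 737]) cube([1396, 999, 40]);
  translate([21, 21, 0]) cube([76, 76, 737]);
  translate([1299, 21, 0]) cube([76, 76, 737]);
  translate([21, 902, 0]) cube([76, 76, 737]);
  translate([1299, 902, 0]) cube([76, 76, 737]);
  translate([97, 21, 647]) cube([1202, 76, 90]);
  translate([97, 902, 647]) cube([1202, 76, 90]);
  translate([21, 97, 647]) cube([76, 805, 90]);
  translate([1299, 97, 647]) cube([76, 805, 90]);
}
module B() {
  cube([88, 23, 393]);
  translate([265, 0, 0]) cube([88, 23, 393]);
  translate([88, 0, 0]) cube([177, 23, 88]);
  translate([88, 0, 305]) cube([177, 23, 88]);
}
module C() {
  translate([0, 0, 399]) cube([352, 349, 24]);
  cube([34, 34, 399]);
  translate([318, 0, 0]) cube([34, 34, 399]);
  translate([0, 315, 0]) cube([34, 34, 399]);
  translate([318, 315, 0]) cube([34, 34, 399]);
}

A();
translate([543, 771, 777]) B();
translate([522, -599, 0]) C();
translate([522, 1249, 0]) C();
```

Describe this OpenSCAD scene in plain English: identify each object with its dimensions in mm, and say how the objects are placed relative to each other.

A is a rectangular dining table. The top is 1396×999×40 mm with its upper surface at z = 777 mm. It stands on four 76×76 mm square legs, each inset 21 mm from the nearest pair of top edges, running from the floor to the underside of the top. Four apron rails, 76 mm thick and 90 mm tall, run between adjacent legs with their top edges flush with the underside of the top and their outer faces flush with the legs' outer faces.

B is a rectangular picture frame lying in the x–z plane (depth along y). The opening is 177 mm wide (x) by 217 mm tall (z), surrounded by a border 88 mm wide on all four sides. The frame is 23 mm deep and is made of two full-height vertical stiles with two horizontal rails fitted between them.

C is a four-legged stool. The seat is a 352×349×24 mm slab whose top surface is at z = 423 mm; four square legs, each 34×34 mm in cross-section, run from the floor (z = 0) to the underside of the seat, each flush with a corner of the seat.

The picture frame is on top of the table. Two stools sit around the table at the −y, +y sides.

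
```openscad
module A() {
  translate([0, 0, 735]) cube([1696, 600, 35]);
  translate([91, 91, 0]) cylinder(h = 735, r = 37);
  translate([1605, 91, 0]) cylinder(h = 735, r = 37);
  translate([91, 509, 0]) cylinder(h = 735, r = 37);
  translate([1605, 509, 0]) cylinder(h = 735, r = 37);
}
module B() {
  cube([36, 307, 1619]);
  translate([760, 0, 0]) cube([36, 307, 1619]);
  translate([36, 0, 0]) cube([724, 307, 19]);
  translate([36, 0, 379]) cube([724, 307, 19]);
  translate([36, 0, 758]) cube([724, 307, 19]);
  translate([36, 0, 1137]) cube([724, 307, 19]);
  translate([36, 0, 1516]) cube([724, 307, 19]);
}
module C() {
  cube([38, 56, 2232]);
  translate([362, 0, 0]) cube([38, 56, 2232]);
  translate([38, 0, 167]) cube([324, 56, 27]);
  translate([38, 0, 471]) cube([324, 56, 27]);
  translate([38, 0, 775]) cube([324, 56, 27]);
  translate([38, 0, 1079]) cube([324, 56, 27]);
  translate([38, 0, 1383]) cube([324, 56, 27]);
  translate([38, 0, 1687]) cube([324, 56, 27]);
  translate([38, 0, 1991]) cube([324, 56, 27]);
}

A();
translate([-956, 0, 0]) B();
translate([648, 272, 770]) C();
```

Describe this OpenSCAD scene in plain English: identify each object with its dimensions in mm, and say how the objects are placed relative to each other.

A is a table: top 1696 mm (x) × 600 mm (y), 35 mm thick, upper face at z = 770 mm, on four round legs of 74 mm diameter, each leg's bounding box inset 54 mm from the nearest pair of top edges, running from z = 0 to the bottom of the top.

B is a bookshelf 796 mm wide overall, 307 mm deep and 1619 mm tall. The two sides are 36 mm thick vertical panels. 5 horizontal shelves of 19 mm thickness span between the inner faces of the sides; the lowest shelf sits on the floor and shelves are stacked with a clear vertical gap of 360 mm between each pair.

C is a wooden ladder with two side rails of 38×56 mm section and 2232 mm height, set 400 mm apart overall. Between them run 7 rectangular rungs (56 mm deep, 27 mm thick), front faces flush with the rails' −y face. The bottom of the first rung is 167 mm above the floor and each subsequent rung is 304 mm higher than the one below.

The bookshelf is on the floor beside the table on its −x side. The ladder is on top of the table, centred.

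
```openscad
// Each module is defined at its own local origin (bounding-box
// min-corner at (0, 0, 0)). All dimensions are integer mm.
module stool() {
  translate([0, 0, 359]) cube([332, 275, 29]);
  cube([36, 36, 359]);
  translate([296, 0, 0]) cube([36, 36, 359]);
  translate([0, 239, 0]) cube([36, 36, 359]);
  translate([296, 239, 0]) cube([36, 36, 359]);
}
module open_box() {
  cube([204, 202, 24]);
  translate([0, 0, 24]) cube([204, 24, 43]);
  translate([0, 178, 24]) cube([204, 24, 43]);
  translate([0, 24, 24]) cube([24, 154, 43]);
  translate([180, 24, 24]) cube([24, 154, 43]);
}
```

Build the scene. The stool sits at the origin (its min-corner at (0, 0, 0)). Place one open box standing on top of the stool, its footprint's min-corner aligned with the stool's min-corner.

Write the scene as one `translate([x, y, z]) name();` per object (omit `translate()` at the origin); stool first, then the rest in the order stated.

stool();
translate([0, 0, 388]) open_box();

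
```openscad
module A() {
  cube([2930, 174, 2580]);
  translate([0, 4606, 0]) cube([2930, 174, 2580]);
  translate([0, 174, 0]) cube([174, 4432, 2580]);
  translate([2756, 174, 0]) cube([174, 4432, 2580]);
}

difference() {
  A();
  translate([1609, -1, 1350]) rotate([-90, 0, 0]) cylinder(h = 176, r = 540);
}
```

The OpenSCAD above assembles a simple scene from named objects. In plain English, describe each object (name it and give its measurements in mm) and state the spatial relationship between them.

A is the wall frame of a small rectangular building: four walls, each 2580 mm tall and 174 mm thick, enclosing a footprint 2930 mm (x) by 4780 mm (y) outside-to-outside, with no floor or roof. The front and back walls (the −y and +y sides) span the full width; the two side walls fit between them.

The house frame has a circular hole of radius 540 mm through its front wall, centred at (x = 1609, z = 1350).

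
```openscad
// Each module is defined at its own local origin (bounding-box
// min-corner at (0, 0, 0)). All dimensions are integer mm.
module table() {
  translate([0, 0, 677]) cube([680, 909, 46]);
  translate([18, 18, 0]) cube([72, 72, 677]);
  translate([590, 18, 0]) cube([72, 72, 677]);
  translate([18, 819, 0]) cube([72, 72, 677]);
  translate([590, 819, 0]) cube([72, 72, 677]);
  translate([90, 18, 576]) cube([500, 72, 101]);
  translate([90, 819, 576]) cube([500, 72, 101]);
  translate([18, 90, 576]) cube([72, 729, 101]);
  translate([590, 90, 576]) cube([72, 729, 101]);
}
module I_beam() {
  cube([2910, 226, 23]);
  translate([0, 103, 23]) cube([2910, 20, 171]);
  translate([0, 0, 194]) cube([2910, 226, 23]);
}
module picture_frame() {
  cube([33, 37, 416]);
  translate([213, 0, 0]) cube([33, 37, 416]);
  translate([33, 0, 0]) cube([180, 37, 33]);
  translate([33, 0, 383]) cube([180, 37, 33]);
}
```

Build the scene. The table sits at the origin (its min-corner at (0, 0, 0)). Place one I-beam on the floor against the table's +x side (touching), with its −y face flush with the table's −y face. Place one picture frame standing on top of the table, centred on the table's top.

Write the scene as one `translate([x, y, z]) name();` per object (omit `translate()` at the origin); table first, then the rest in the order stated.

table();
translate([680, 0, 0]) I_beam();
translate([217, 436, 723]) picture_frame();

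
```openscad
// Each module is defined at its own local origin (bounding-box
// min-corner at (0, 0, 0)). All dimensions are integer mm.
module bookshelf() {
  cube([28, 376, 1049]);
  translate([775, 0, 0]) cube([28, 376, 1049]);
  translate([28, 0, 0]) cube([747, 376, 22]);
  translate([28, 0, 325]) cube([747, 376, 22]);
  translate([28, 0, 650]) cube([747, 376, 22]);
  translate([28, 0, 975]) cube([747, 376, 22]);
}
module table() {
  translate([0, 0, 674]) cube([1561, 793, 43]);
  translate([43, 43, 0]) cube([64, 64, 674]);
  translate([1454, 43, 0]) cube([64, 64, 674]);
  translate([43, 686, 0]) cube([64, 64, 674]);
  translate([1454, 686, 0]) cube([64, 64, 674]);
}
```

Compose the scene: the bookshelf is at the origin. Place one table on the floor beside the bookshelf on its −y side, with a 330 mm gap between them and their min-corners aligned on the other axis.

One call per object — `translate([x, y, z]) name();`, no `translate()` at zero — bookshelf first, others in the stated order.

bookshelf();
translate([0, -1123, 0]) table();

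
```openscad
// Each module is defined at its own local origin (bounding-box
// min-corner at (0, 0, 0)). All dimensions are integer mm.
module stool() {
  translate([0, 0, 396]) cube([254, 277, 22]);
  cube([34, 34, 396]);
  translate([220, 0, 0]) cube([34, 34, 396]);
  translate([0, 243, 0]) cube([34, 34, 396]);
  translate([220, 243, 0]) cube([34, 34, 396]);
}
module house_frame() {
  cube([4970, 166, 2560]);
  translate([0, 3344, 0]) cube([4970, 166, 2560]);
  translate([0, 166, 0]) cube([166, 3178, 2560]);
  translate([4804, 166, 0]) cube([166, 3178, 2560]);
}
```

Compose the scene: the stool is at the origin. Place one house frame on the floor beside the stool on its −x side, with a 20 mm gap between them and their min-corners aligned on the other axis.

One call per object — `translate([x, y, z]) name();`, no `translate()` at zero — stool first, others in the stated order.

stool();
translate([-4990, 0, 0]) house_frame();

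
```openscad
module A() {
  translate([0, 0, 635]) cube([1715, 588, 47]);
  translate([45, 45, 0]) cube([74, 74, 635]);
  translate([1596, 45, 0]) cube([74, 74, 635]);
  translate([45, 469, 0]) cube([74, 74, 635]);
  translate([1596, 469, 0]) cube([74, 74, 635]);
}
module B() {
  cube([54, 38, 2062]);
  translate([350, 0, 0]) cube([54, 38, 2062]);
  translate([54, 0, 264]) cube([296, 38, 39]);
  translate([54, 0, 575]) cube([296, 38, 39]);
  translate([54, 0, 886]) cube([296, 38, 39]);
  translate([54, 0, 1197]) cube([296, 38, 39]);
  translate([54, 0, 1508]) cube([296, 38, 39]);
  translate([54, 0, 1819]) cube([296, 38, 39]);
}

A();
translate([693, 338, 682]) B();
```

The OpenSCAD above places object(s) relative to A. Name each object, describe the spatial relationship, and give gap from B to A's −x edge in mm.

The ladder's min-x is at 693; the table's min-x is 0; gap = 693 mm.

A is a table. B is a ladder. The ladder is on top of the table. The gap from the ladder to the table's −x edge is 693 mm.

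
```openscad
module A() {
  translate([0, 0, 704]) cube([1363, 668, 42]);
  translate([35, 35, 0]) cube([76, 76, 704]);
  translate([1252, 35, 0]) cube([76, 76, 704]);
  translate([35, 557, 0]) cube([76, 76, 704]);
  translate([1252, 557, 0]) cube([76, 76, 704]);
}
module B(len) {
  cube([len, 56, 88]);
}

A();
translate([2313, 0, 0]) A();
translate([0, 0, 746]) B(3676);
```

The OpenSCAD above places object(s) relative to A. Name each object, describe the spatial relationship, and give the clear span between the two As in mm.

Second table starts at x = 2313; first ends at x = 1363; clear span = 2313 − 1363 = 950 mm.

A is a table. B is a beam. A beam spans the tops of two tables. The clear span between the two tables is 950 mm.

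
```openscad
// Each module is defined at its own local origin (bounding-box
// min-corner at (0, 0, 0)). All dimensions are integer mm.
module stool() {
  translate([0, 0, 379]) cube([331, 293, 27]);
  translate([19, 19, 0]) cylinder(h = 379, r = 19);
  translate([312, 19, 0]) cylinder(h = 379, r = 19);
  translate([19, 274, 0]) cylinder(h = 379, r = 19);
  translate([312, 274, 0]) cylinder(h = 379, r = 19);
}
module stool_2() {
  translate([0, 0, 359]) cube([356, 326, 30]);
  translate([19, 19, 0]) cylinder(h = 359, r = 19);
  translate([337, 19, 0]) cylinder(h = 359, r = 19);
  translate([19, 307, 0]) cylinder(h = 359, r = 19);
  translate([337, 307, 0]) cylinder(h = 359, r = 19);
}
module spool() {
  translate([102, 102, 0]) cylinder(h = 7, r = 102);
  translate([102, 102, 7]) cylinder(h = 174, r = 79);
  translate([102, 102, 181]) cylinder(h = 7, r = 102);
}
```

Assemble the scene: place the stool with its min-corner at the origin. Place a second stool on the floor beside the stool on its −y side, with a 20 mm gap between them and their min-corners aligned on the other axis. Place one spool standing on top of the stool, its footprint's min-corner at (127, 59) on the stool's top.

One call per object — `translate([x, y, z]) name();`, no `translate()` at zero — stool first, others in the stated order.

stool();
translate([0, -346, 0]) stool_2();
translate([127, 59, 406]) spool();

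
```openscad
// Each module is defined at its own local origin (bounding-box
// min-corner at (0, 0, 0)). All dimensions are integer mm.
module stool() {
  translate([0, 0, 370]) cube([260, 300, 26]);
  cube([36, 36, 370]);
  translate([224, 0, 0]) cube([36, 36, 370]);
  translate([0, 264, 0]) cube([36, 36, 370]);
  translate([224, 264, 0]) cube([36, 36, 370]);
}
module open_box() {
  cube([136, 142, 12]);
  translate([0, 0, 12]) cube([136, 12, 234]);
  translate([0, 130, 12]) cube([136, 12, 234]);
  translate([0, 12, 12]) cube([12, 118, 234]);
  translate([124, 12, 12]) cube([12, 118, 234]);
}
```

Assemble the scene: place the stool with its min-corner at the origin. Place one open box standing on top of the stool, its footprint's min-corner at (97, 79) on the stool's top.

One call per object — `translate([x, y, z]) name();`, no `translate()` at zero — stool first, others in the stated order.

stool();
translate([97, 79, 396]) open_box();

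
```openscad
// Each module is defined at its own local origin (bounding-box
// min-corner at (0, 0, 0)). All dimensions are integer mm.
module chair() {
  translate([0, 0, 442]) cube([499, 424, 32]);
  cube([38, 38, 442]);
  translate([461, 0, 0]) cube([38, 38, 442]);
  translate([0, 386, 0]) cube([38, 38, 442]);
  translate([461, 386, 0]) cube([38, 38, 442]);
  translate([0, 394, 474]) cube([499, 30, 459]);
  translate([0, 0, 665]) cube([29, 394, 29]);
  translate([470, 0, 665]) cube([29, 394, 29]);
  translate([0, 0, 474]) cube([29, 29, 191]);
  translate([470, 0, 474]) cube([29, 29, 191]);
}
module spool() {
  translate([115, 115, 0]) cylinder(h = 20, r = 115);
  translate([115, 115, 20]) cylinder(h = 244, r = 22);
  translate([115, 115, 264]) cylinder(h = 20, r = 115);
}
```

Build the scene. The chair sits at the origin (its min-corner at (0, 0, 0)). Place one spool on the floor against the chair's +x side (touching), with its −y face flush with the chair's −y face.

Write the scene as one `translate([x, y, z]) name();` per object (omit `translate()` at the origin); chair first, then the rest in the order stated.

chair();
translate([499, 0, 0]) spool();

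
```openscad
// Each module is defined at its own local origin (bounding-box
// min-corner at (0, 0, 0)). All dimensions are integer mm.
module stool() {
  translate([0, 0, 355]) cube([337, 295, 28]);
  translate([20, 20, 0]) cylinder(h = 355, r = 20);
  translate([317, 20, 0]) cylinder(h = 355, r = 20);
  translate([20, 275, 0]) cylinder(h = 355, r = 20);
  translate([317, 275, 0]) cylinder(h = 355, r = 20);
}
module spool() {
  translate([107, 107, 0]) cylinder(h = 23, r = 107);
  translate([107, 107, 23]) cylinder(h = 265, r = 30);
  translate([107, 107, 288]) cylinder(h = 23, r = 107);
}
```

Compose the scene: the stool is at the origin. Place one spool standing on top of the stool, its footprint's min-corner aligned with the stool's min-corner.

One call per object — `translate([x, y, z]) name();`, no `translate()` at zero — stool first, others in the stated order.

stool();
translate([0, 0, 383]) spool();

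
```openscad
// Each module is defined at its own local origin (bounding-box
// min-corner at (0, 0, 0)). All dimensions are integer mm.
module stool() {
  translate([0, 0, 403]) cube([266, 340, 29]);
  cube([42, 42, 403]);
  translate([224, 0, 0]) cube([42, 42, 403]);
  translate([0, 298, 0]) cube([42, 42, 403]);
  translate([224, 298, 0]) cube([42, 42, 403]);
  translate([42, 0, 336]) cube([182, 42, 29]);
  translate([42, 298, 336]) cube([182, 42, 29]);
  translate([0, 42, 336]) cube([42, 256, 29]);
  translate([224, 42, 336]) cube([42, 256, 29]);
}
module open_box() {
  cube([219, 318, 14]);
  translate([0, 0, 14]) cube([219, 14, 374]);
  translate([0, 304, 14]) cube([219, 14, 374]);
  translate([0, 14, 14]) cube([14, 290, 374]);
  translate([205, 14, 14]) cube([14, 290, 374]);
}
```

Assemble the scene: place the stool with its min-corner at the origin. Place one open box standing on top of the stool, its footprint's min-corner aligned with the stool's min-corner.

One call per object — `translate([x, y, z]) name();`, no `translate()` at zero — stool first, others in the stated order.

stool();
translate([0, 0, 432]) open_box();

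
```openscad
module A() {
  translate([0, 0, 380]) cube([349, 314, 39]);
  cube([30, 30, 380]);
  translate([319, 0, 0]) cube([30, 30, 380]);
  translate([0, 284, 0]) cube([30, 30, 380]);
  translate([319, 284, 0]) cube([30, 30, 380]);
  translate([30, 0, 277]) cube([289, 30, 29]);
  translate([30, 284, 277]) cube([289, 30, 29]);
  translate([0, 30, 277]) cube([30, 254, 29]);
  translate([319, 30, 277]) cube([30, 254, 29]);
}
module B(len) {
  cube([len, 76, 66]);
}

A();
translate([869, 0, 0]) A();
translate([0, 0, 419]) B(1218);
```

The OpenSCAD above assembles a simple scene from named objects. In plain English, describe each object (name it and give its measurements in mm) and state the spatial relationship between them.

A is a four-legged stool. The seat is 349×314 mm, 39 mm thick, top at z = 419 mm. It stands on four square legs, each 30×30 mm in cross-section, from z = 0 to the seat underside, each flush with a corner of the seat. Four stretchers, 30 mm wide and 29 mm tall, connect adjacent legs with their undersides at z = 277 mm, each running between the inner faces of the legs it joins and aligned with the legs' outer faces on the other axis.

B is a rectangular beam 1218 mm long (x), 76 mm deep (y), 66 mm thick (z).

The beam spans the tops of two stools placed 520 mm apart, resting at z = 419 mm.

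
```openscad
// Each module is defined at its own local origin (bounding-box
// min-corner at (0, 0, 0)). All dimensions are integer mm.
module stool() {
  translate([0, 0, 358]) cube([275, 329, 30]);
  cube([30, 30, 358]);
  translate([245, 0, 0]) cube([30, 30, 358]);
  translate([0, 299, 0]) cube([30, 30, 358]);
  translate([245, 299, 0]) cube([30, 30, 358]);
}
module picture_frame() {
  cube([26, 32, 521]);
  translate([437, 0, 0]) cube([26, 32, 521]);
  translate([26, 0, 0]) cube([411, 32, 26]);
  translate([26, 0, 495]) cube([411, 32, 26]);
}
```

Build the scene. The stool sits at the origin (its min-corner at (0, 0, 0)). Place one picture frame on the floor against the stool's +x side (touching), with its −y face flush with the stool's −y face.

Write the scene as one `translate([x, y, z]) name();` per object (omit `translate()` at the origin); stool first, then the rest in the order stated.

stool();
translate([275, 0, 0]) picture_frame();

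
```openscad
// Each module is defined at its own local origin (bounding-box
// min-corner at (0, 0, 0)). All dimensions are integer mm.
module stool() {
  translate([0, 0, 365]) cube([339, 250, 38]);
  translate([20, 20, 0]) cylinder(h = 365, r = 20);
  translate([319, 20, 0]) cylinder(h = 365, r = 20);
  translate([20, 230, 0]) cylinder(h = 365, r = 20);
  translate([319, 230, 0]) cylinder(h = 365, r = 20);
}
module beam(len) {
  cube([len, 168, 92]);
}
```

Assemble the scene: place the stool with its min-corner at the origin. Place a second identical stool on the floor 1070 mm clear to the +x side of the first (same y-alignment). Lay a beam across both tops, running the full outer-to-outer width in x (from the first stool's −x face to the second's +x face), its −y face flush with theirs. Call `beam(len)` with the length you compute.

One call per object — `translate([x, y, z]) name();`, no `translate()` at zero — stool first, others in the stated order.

stool();
translate([1409, 0, 0]) stool();
translate([0, 0, 403]) beam(1748);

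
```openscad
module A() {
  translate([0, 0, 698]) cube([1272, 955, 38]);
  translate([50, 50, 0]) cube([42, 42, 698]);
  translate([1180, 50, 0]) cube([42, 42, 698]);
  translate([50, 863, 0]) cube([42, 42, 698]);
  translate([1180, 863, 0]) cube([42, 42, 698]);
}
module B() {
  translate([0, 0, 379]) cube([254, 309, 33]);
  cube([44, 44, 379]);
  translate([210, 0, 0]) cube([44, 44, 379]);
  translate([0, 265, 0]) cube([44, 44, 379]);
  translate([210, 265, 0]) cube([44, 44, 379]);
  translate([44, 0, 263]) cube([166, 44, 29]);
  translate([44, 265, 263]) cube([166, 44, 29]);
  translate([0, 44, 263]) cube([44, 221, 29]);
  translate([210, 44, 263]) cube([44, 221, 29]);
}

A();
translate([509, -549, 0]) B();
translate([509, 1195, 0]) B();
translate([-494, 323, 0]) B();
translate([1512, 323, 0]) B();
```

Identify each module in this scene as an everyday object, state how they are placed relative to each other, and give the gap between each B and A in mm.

A is a table. B is a stool. Four stools sit around the table at the −y, +y, −x, +x sides. The gap between each stool and the table is 240 mm.

Each stool's nearest face is 240 mm from the table's bounding box.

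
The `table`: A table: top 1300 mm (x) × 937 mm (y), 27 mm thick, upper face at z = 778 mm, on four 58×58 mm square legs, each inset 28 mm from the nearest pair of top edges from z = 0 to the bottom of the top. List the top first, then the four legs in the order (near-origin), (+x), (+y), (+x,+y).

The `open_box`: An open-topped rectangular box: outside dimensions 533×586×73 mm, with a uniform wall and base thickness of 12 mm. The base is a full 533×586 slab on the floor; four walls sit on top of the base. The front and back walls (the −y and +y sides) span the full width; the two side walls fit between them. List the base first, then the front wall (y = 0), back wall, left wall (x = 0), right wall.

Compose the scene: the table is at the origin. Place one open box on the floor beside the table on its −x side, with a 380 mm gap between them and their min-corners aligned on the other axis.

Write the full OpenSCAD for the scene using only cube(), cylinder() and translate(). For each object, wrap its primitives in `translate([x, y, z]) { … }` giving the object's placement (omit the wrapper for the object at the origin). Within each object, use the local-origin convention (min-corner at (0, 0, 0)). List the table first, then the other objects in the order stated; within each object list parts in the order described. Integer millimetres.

translate([0, 0, 751]) cube([1300, 937, 27]);
translate([28, 28, 0]) cube([58, 58, 751]);
translate([1214, 28, 0]) cube([58, 58, 751]);
translate([28, 851, 0]) cube([58, 58, 751]);
translate([1214, 851, 0]) cube([58, 58, 751]);
translate([-913, 0, 0]) {
  cube([533, 586, 12]);
  translate([0, 0, 12]) cube([533, 12, 61]);
  translate([0, 574, 12]) cube([533, 12, 61]);
  translate([0, 12, 12]) cube([12, 562, 61]);
  translate([521, 12, 12]) cube([12, 562, 61]);
}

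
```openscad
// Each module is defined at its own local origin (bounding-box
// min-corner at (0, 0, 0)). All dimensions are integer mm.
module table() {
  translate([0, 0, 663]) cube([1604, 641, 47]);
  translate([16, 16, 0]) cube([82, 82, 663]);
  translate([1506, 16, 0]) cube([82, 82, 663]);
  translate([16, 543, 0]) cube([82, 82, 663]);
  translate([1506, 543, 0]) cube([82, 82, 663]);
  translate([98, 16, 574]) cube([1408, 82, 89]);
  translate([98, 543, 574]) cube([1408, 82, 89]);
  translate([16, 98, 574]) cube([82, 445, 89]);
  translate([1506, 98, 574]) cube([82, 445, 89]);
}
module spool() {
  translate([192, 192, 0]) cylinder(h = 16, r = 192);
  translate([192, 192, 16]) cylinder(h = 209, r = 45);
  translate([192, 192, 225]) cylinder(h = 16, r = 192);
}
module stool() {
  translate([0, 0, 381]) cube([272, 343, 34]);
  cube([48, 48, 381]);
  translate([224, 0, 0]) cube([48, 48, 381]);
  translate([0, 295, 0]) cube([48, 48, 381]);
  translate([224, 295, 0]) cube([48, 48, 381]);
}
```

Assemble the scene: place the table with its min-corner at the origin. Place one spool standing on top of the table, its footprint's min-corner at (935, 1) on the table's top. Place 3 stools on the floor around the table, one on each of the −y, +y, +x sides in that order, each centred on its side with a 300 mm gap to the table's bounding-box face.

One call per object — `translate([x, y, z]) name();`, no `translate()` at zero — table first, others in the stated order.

table();
translate([935, 1, 710]) spool();
translate([666, -643, 0]) stool();
translate([666, 941, 0]) stool();
translate([1904, 149, 0]) stool();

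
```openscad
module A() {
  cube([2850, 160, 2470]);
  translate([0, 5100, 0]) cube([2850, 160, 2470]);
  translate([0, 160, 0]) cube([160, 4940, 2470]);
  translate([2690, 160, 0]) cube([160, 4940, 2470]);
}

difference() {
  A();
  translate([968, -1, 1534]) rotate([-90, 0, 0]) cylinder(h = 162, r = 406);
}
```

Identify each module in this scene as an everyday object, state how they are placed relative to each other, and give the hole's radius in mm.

A is a house frame. The house frame has a circular hole through its front wall. The hole's radius is 406 mm.

The subtracted cylinder has r = 406 mm.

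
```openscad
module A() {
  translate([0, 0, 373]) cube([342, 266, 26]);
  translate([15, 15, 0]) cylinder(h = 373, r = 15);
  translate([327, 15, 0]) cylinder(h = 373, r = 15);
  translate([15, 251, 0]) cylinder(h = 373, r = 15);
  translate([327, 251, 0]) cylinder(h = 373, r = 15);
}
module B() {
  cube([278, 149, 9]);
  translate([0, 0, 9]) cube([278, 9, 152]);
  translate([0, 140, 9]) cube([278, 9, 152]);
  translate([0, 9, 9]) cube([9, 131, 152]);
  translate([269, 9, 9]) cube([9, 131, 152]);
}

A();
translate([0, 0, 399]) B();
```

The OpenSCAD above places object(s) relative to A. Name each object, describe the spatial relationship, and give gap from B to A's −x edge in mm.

A is a stool. B is an open box. The open box is on top of the stool. The gap from the open box to the stool's −x edge is 0 mm.

The open box's min-x is at 0; the stool's min-x is 0; gap = 0 mm.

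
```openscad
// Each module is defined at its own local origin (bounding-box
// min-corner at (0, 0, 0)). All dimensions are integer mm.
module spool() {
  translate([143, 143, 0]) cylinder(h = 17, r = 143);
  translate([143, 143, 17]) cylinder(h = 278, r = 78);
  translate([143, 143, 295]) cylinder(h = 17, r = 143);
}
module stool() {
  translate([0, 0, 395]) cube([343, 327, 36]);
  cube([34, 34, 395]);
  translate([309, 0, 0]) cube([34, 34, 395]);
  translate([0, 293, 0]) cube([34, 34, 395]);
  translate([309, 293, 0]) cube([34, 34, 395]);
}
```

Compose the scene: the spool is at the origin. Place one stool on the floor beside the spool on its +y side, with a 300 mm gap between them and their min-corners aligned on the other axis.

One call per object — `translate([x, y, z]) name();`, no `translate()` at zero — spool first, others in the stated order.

spool();
translate([0, 586, 0]) stool();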